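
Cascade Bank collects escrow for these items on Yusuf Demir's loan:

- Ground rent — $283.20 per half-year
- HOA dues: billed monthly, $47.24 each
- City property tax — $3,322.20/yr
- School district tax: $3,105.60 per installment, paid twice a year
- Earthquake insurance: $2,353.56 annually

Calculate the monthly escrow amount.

$1,085.02

Ground rent: $283.20 × 2 = $566.40
HOA dues: $47.24 × 12 = $566.88
City property tax: $3,322.20
School district tax: $3,105.60 × 2 = $6,211.20
Earthquake insurance: $2,353.56
Total annual escrow = $566.40 + $566.88 + $3,322.20 + $6,211.20 + $2,353.56 = $13,020.24
Per month = $13,020.24 ÷ 12 = $1,085.02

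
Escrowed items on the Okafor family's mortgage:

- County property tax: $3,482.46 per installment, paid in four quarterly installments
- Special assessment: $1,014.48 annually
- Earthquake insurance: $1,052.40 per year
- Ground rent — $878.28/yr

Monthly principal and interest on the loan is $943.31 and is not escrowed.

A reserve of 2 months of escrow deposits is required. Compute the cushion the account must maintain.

$2,812.50

County property tax — $3,482.46 × 4 = $13,929.84
Special assessment — $1,014.48
Earthquake insurance — $1,052.40
Ground rent — $878.28
Annual escrow total = $16,875.00
Monthly escrow = $16,875.00 ÷ 12 = $1,406.25
Reserve = 2 × $1,406.25 = $2,812.50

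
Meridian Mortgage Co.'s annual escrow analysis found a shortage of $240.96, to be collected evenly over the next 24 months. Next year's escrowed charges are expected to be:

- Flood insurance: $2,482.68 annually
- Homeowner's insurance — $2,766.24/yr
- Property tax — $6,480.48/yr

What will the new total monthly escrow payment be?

Flood insurance: $2,482.68 per year
Homeowner's insurance: $2,766.24 per year
Property tax: $6,480.48 per year
Annual escrow total = $11,729.40
Per month = $11,729.40 / 12 = $977.45
Monthly shortage recovery: $240.96 / 24 = $10.04
Adjusted monthly = $977.45 + $10.04 = $987.49

$987.49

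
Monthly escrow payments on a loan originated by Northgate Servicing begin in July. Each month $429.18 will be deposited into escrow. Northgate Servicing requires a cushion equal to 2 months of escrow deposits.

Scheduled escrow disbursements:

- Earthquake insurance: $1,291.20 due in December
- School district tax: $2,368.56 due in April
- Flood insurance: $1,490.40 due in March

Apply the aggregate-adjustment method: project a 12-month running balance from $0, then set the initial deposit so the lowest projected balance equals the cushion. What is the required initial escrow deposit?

Cushion = 2 × $429.18 = $858.36
Trial balance (start $0, +$429.18 each month, − disbursements):
  Jul: +$429.18 → $429.18
  Aug: +$429.18 → $858.36
  Sep: +$429.18 → $1,287.54
  Oct: +$429.18 → $1,716.72
  Nov: +$429.18 → $2,145.90
  Dec: +$429.18 − $1,291.20 → $1,283.88
  Jan: +$429.18 → $1,713.06
  Feb: +$429.18 → $2,142.24
  Mar: +$429.18 − $1,490.40 → $1,081.02
  Apr: +$429.18 − $2,368.56 → -$858.36
  May: +$429.18 → -$429.18
  Jun: +$429.18 → $0.00
Lowest trial balance = -$858.36 (Apr)
Initial deposit = cushion − low point = $858.36 − (-$858.36) = $1,716.72

$1,716.72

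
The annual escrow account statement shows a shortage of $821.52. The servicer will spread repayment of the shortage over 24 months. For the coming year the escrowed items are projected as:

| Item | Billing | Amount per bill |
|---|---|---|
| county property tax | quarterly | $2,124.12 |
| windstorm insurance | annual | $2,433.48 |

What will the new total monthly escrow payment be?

$945.06

County property tax: $2,124.12 × 4 = $8,496.48 per year
Windstorm insurance: $2,433.48 per year
Annual escrow total = $10,929.96
Per month = $10,929.96 ÷ 12 = $910.83
Monthly shortage recovery: $821.52 ÷ 24 = $34.23
New monthly escrow = $910.83 + $34.23 = $945.06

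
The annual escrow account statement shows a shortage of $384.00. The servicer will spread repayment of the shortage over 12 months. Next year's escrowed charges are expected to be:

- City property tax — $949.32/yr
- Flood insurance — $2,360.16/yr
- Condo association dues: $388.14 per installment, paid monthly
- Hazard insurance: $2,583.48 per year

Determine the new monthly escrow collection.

City property tax — $949.32/yr
Flood insurance — $2,360.16/yr
Condo association dues — $388.14 × 12 = $4,657.68/yr
Hazard insurance — $2,583.48/yr
Annual escrow total = $949.32 + $2,360.16 + $4,657.68 + $2,583.48 = $10,550.64
Per month = $10,550.64 ÷ 12 = $879.22
Shortage spread = $384.00 ÷ 12 = $32.00/mo
Adjusted monthly = $879.22 + $32.00 = $911.22

$911.22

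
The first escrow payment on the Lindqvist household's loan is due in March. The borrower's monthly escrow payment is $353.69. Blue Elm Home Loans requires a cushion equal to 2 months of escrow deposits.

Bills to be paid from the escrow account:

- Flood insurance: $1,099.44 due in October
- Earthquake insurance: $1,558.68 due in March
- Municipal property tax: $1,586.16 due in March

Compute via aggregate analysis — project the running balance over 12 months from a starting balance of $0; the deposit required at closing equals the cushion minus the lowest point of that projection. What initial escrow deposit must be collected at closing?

Cushion = 2 × $353.69 = $707.38
Trial balance (start $0, +$353.69 each month, − disbursements):
  Mar: +$353.69 − $3,144.84 → -$2,791.15
  Apr: +$353.69 → -$2,437.46
  May: +$353.69 → -$2,083.77
  Jun: +$353.69 → -$1,730.08
  Jul: +$353.69 → -$1,376.39
  Aug: +$353.69 → -$1,022.70
  Sep: +$353.69 → -$669.01
  Oct: +$353.69 − $1,099.44 → -$1,414.76
  Nov: +$353.69 → -$1,061.07
  Dec: +$353.69 → -$707.38
  Jan: +$353.69 → -$353.69
  Feb: +$353.69 → $0.00
Lowest trial balance = -$2,791.15 (Mar)
Initial deposit = cushion − low point = $707.38 − (-$2,791.15) = $3,498.53

$3,498.53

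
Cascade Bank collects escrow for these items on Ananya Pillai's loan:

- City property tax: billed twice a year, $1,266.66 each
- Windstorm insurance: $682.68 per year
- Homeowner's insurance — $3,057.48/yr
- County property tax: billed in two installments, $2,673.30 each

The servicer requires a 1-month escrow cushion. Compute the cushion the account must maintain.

$968.34

City property tax: $1,266.66 × 2 = $2,533.32 annually
Windstorm insurance: $682.68 annually
Homeowner's insurance: $3,057.48 annually
County property tax: $2,673.30 × 2 = $5,346.60 annually
Annual escrow total = $11,620.08
Monthly escrow = $11,620.08 ÷ 12 = $968.34
Cushion = 1 × $968.34 = $968.34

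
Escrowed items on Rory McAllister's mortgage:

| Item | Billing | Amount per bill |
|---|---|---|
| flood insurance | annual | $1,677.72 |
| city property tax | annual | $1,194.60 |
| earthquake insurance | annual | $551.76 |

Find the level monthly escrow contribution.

Flood insurance: $1,677.72 annually
City property tax: $1,194.60 annually
Earthquake insurance: $551.76 annually
Total annual escrow = $3,424.08
Monthly = $3,424.08 / 12 = $285.34

$285.34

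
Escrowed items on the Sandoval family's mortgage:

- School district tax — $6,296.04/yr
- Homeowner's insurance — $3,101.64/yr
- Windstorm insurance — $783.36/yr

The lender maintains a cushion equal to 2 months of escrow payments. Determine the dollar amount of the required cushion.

School district tax: $6,296.04/yr
Homeowner's insurance: $3,101.64/yr
Windstorm insurance: $783.36/yr
Yearly total = $6,296.04 + $3,101.64 + $783.36 = $10,181.04
Per month = $10,181.04 ÷ 12 = $848.42
Reserve = 2 × $848.42 = $1,696.84

$1,696.84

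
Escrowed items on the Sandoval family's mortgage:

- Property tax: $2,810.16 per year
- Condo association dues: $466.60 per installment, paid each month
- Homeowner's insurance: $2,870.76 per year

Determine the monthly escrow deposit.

Property tax — $2,810.16 annually
Condo association dues — $466.60 × 12 = $5,599.20 annually
Homeowner's insurance — $2,870.76 annually
Annual escrow total = $2,810.16 + $5,599.20 + $2,870.76 = $11,280.12
Per month = $11,280.12 ÷ 12 = $940.01

$940.01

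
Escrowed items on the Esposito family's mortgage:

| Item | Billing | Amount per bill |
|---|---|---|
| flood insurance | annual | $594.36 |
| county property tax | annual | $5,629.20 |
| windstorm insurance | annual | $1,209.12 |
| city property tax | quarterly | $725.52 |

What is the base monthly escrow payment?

$861.23

Flood insurance = $594.36
County property tax = $5,629.20
Windstorm insurance = $1,209.12
City property tax = $725.52 × 4 = $2,902.08
Combined annual = $594.36 + $5,629.20 + $1,209.12 + $2,902.08 = $10,334.76
Per month = $10,334.76 ÷ 12 = $861.23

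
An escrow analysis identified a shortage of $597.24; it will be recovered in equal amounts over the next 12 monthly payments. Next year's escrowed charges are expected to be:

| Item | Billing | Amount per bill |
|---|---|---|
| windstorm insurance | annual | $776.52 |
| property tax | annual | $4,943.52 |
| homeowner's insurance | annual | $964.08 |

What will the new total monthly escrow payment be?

Windstorm insurance: $776.52 annually
Property tax: $4,943.52 annually
Homeowner's insurance: $964.08 annually
Total per year = $776.52 + $4,943.52 + $964.08 = $6,684.12
Monthly = $6,684.12 ÷ 12 = $557.01
Shortage spread = $597.24 ÷ 12 = $49.77/mo
New monthly escrow = $557.01 + $49.77 = $606.78

$606.78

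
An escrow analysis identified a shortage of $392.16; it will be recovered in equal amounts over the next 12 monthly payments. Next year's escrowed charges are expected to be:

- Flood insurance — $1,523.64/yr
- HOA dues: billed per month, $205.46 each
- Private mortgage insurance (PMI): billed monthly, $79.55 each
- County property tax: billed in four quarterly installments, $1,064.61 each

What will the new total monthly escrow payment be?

$799.53

Flood insurance: $1,523.64/yr
HOA dues: $205.46 × 12 = $2,465.52/yr
Private mortgage insurance (PMI): $79.55 × 12 = $954.60/yr
County property tax: $1,064.61 × 4 = $4,258.44/yr
Combined annual = $9,202.20
Monthly = $9,202.20 ÷ 12 = $766.85
Monthly shortage recovery: $392.16 ÷ 12 = $32.68
New monthly escrow = $766.85 + $32.68 = $799.53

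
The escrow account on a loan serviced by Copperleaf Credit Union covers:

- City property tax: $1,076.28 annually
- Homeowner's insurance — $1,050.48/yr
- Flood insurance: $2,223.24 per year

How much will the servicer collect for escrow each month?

City property tax — $1,076.28 per year
Homeowner's insurance — $1,050.48 per year
Flood insurance — $2,223.24 per year
Total annual escrow = $1,076.28 + $1,050.48 + $2,223.24 = $4,350.00
Base monthly escrow = $4,350.00 ÷ 12 = $362.50

$362.50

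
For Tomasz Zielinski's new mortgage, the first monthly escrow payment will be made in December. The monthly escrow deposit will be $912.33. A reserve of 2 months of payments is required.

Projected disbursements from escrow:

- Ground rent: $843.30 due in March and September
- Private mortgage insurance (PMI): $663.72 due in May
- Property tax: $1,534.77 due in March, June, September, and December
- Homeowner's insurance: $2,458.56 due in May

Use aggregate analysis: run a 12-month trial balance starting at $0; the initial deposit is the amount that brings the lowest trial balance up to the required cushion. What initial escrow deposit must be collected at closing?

$4,008.24

Cushion = 2 × $912.33 = $1,824.66
Trial balance (start $0, +$912.33 each month, − disbursements):
  Dec: +$912.33 − $1,534.77 → -$622.44
  Jan: +$912.33 → $289.89
  Feb: +$912.33 → $1,202.22
  Mar: +$912.33 − $2,378.07 → -$263.52
  Apr: +$912.33 → $648.81
  May: +$912.33 − $3,122.28 → -$1,561.14
  Jun: +$912.33 − $1,534.77 → -$2,183.58
  Jul: +$912.33 → -$1,271.25
  Aug: +$912.33 → -$358.92
  Sep: +$912.33 − $2,378.07 → -$1,824.66
  Oct: +$912.33 → -$912.33
  Nov: +$912.33 → $0.00
Lowest trial balance = -$2,183.58 (Jun)
Initial deposit = cushion − low point = $1,824.66 − (-$2,183.58) = $4,008.24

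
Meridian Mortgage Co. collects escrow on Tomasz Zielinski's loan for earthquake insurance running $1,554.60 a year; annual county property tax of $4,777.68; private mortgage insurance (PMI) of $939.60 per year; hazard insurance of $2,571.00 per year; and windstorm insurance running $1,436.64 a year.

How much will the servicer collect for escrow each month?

$939.96

Earthquake insurance: $1,554.60 annually
County property tax: $4,777.68 annually
Private mortgage insurance (PMI): $939.60 annually
Hazard insurance: $2,571.00 annually
Windstorm insurance: $1,436.64 annually
Annual escrow total = $11,279.52
Base monthly escrow = $11,279.52 / 12 = $939.96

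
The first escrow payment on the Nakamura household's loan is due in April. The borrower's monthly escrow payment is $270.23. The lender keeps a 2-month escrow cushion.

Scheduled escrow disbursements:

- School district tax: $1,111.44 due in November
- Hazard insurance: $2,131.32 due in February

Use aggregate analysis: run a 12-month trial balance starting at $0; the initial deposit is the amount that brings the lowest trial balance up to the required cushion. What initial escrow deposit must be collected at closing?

$810.69

Cushion = 2 × $270.23 = $540.46
Trial balance (start $0, +$270.23 each month, − disbursements):
  Apr: +$270.23 → $270.23
  May: +$270.23 → $540.46
  Jun: +$270.23 → $810.69
  Jul: +$270.23 → $1,080.92
  Aug: +$270.23 → $1,351.15
  Sep: +$270.23 → $1,621.38
  Oct: +$270.23 → $1,891.61
  Nov: +$270.23 − $1,111.44 → $1,050.40
  Dec: +$270.23 → $1,320.63
  Jan: +$270.23 → $1,590.86
  Feb: +$270.23 − $2,131.32 → -$270.23
  Mar: +$270.23 → $0.00
Lowest trial balance = -$270.23 (Feb)
Initial deposit = cushion − low point = $540.46 − (-$270.23) = $810.69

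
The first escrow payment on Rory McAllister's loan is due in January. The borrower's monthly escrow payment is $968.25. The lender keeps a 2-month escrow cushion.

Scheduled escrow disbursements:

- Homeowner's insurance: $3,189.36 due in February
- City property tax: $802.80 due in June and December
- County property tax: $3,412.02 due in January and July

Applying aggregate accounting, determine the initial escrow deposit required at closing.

Cushion = 2 × $968.25 = $1,936.50
Trial balance (start $0, +$968.25 each month, − disbursements):
  Jan: +$968.25 − $3,412.02 → -$2,443.77
  Feb: +$968.25 − $3,189.36 → -$4,664.88
  Mar: +$968.25 → -$3,696.63
  Apr: +$968.25 → -$2,728.38
  May: +$968.25 → -$1,760.13
  Jun: +$968.25 − $802.80 → -$1,594.68
  Jul: +$968.25 − $3,412.02 → -$4,038.45
  Aug: +$968.25 → -$3,070.20
  Sep: +$968.25 → -$2,101.95
  Oct: +$968.25 → -$1,133.70
  Nov: +$968.25 → -$165.45
  Dec: +$968.25 − $802.80 → $0.00
Lowest trial balance = -$4,664.88 (Feb)
Initial deposit = cushion − low point = $1,936.50 − (-$4,664.88) = $6,601.38

$6,601.38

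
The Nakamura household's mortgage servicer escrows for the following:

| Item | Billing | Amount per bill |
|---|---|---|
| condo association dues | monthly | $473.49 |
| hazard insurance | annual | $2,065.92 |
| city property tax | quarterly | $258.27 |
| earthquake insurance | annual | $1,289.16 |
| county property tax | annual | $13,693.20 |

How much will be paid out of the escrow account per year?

Condo association dues = $473.49 × 12 = $5,681.88 annually
Hazard insurance = $2,065.92 annually
City property tax = $258.27 × 4 = $1,033.08 annually
Earthquake insurance = $1,289.16 annually
County property tax = $13,693.20 annually
Total annual escrow = $5,681.88 + $2,065.92 + $1,033.08 + $1,289.16 + $13,693.20 = $23,763.24

$23,763.24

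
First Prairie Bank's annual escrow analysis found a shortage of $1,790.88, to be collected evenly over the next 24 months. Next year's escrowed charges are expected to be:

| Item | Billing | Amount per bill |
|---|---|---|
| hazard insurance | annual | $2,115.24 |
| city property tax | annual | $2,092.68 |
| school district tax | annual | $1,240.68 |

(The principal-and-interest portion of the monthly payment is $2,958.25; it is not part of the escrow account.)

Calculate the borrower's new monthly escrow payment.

$528.67

Hazard insurance — $2,115.24
City property tax — $2,092.68
School district tax — $1,240.68
Yearly total = $2,115.24 + $2,092.68 + $1,240.68 = $5,448.60
Base monthly escrow = $5,448.60 / 12 = $454.05
Shortage spread = $1,790.88 / 24 = $74.62/mo
New monthly escrow = $454.05 + $74.62 = $528.67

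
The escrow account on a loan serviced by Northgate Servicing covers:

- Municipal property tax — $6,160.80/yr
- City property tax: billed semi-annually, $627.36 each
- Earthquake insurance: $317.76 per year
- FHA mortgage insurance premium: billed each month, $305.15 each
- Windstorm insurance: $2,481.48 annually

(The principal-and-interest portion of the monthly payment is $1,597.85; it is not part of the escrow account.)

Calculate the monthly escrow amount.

Municipal property tax: $6,160.80
City property tax: $627.36 × 2 = $1,254.72
Earthquake insurance: $317.76
FHA mortgage insurance premium: $305.15 × 12 = $3,661.80
Windstorm insurance: $2,481.48
Annual escrow total = $6,160.80 + $1,254.72 + $317.76 + $3,661.80 + $2,481.48 = $13,876.56
Monthly = $13,876.56 / 12 = $1,156.38

$1,156.38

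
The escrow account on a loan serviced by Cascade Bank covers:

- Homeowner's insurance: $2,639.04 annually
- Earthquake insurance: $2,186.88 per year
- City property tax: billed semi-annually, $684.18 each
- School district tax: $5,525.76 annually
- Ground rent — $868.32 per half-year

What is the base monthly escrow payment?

Homeowner's insurance: $2,639.04 annually
Earthquake insurance: $2,186.88 annually
City property tax: $684.18 × 2 = $1,368.36 annually
School district tax: $5,525.76 annually
Ground rent: $868.32 × 2 = $1,736.64 annually
Combined annual = $2,639.04 + $2,186.88 + $1,368.36 + $5,525.76 + $1,736.64 = $13,456.68
Monthly escrow = $13,456.68 / 12 = $1,121.39

$1,121.39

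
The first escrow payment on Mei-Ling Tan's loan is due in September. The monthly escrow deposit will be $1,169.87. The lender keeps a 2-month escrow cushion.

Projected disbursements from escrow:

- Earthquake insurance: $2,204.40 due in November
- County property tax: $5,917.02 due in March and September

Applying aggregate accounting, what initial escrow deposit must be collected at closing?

$8,189.09

Cushion = 2 × $1,169.87 = $2,339.74
Trial balance (start $0, +$1,169.87 each month, − disbursements):
  Sep: +$1,169.87 − $5,917.02 → -$4,747.15
  Oct: +$1,169.87 → -$3,577.28
  Nov: +$1,169.87 − $2,204.40 → -$4,611.81
  Dec: +$1,169.87 → -$3,441.94
  Jan: +$1,169.87 → -$2,272.07
  Feb: +$1,169.87 → -$1,102.20
  Mar: +$1,169.87 − $5,917.02 → -$5,849.35
  Apr: +$1,169.87 → -$4,679.48
  May: +$1,169.87 → -$3,509.61
  Jun: +$1,169.87 → -$2,339.74
  Jul: +$1,169.87 → -$1,169.87
  Aug: +$1,169.87 → $0.00
Lowest trial balance = -$5,849.35 (Mar)
Initial deposit = cushion − low point = $2,339.74 − (-$5,849.35) = $8,189.09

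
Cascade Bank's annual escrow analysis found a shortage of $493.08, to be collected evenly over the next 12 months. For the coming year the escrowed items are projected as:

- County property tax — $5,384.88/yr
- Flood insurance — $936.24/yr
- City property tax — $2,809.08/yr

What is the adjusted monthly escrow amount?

County property tax = $5,384.88 per year
Flood insurance = $936.24 per year
City property tax = $2,809.08 per year
Total per year = $5,384.88 + $936.24 + $2,809.08 = $9,130.20
Monthly = $9,130.20 / 12 = $760.85
Shortage spread = $493.08 / 12 = $41.09/mo
Adjusted monthly = $760.85 + $41.09 = $801.94

$801.94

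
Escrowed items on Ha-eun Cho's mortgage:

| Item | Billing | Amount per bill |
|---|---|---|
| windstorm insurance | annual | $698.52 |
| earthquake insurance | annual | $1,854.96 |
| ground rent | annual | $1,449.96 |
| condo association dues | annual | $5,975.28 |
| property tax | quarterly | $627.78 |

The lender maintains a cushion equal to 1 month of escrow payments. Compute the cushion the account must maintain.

$1,040.82

Windstorm insurance — $698.52
Earthquake insurance — $1,854.96
Ground rent — $1,449.96
Condo association dues — $5,975.28
Property tax — $627.78 × 4 = $2,511.12
Total per year = $698.52 + $1,854.96 + $1,449.96 + $5,975.28 + $2,511.12 = $12,489.84
Monthly escrow = $12,489.84 ÷ 12 = $1,040.82
Required cushion = 1 × $1,040.82 = $1,040.82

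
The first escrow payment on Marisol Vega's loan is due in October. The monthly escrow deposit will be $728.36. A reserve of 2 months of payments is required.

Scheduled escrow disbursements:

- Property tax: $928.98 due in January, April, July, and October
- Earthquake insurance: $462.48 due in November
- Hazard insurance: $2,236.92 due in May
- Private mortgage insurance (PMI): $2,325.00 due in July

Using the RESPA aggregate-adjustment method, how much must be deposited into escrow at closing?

$2,913.44

Cushion = 2 × $728.36 = $1,456.72
Trial balance (start $0, +$728.36 each month, − disbursements):
  Oct: +$728.36 − $928.98 → -$200.62
  Nov: +$728.36 − $462.48 → $65.26
  Dec: +$728.36 → $793.62
  Jan: +$728.36 − $928.98 → $593.00
  Feb: +$728.36 → $1,321.36
  Mar: +$728.36 → $2,049.72
  Apr: +$728.36 − $928.98 → $1,849.10
  May: +$728.36 − $2,236.92 → $340.54
  Jun: +$728.36 → $1,068.90
  Jul: +$728.36 − $3,253.98 → -$1,456.72
  Aug: +$728.36 → -$728.36
  Sep: +$728.36 → $0.00
Lowest trial balance = -$1,456.72 (Jul)
Initial deposit = cushion − low point = $1,456.72 − (-$1,456.72) = $2,913.44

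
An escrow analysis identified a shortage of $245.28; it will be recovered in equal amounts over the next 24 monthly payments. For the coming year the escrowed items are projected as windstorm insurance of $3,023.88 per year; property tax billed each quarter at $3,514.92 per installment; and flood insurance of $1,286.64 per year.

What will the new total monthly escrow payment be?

$1,541.07

Windstorm insurance — $3,023.88/yr
Property tax — $3,514.92 × 4 = $14,059.68/yr
Flood insurance — $1,286.64/yr
Annual escrow total = $3,023.88 + $14,059.68 + $1,286.64 = $18,370.20
Per month = $18,370.20 ÷ 12 = $1,530.85
Monthly shortage recovery: $245.28 ÷ 24 = $10.22
New monthly escrow = $1,530.85 + $10.22 = $1,541.07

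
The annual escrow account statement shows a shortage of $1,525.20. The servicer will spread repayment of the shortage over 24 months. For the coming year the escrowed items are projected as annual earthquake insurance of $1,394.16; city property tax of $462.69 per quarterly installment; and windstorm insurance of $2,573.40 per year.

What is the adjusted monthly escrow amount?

Earthquake insurance = $1,394.16/yr
City property tax = $462.69 × 4 = $1,850.76/yr
Windstorm insurance = $2,573.40/yr
Yearly total = $1,394.16 + $1,850.76 + $2,573.40 = $5,818.32
Monthly escrow = $5,818.32 ÷ 12 = $484.86
Shortage per month = $1,525.20 ÷ 24 = $63.55
Adjusted monthly = $484.86 + $63.55 = $548.41

$548.41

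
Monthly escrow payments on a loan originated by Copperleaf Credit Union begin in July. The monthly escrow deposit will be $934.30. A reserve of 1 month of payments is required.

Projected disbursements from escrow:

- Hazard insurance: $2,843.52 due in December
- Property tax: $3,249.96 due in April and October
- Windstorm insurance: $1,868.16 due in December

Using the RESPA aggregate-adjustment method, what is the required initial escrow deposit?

Cushion = 1 × $934.30 = $934.30
Trial balance (start $0, +$934.30 each month, − disbursements):
  Jul: +$934.30 → $934.30
  Aug: +$934.30 → $1,868.60
  Sep: +$934.30 → $2,802.90
  Oct: +$934.30 − $3,249.96 → $487.24
  Nov: +$934.30 → $1,421.54
  Dec: +$934.30 − $4,711.68 → -$2,355.84
  Jan: +$934.30 → -$1,421.54
  Feb: +$934.30 → -$487.24
  Mar: +$934.30 → $447.06
  Apr: +$934.30 − $3,249.96 → -$1,868.60
  May: +$934.30 → -$934.30
  Jun: +$934.30 → $0.00
Lowest trial balance = -$2,355.84 (Dec)
Initial deposit = cushion − low point = $934.30 − (-$2,355.84) = $3,290.14

$3,290.14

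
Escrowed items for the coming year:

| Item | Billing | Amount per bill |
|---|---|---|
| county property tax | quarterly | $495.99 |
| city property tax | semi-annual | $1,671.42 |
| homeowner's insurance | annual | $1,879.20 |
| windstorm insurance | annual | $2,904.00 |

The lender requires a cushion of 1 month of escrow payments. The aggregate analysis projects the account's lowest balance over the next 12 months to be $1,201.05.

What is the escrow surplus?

County property tax: $495.99 × 4 = $1,983.96
City property tax: $1,671.42 × 2 = $3,342.84
Homeowner's insurance: $1,879.20
Windstorm insurance: $2,904.00
Yearly total = $10,110.00
Monthly escrow = $10,110.00 / 12 = $842.50
Required reserve = 1 × $842.50 = $842.50
Surplus = $1,201.05 − $842.50 = $358.55

$358.55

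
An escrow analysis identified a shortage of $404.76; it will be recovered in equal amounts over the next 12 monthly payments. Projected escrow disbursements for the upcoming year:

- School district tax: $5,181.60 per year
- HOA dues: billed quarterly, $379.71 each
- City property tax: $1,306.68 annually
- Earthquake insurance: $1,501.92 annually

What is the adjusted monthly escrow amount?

$826.15

School district tax: $5,181.60 per year
HOA dues: $379.71 × 4 = $1,518.84 per year
City property tax: $1,306.68 per year
Earthquake insurance: $1,501.92 per year
Total per year = $9,509.04
Monthly = $9,509.04 ÷ 12 = $792.42
Monthly shortage recovery: $404.76 / 12 = $33.73
New monthly escrow = $792.42 + $33.73 = $826.15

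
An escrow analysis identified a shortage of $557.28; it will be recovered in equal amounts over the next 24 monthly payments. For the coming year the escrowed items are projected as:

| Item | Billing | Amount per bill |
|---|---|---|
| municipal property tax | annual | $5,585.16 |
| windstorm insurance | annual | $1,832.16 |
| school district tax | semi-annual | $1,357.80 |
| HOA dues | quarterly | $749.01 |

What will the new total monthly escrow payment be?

Municipal property tax = $5,585.16 annually
Windstorm insurance = $1,832.16 annually
School district tax = $1,357.80 × 2 = $2,715.60 annually
HOA dues = $749.01 × 4 = $2,996.04 annually
Total per year = $13,128.96
Monthly = $13,128.96 / 12 = $1,094.08
Shortage per month = $557.28 / 24 = $23.22
New monthly escrow = $1,094.08 + $23.22 = $1,117.30

$1,117.30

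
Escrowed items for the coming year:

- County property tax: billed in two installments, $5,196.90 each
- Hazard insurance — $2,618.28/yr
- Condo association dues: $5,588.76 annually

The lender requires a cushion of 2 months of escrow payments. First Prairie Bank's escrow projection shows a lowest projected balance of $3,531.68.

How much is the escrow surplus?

$431.54

County property tax: $5,196.90 × 2 = $10,393.80
Hazard insurance: $2,618.28
Condo association dues: $5,588.76
Yearly total = $18,600.84
Base monthly escrow = $18,600.84 / 12 = $1,550.07
Required cushion = 2 × $1,550.07 = $3,100.14
Excess over cushion: $3,531.68 − $3,100.14 = $431.54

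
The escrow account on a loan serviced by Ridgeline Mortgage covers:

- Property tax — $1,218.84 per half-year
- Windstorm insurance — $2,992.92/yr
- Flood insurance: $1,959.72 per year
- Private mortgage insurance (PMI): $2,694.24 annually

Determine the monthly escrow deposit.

$840.38

Property tax: $1,218.84 × 2 = $2,437.68 per year
Windstorm insurance: $2,992.92 per year
Flood insurance: $1,959.72 per year
Private mortgage insurance (PMI): $2,694.24 per year
Yearly total = $10,084.56
Monthly escrow = $10,084.56 ÷ 12 = $840.38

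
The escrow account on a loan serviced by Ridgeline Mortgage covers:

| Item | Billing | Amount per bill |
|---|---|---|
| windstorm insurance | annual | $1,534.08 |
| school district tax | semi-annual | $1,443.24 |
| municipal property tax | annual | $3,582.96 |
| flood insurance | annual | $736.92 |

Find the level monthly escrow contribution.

Windstorm insurance — $1,534.08
School district tax — $1,443.24 × 2 = $2,886.48
Municipal property tax — $3,582.96
Flood insurance — $736.92
Yearly total = $1,534.08 + $2,886.48 + $3,582.96 + $736.92 = $8,740.44
Per month = $8,740.44 ÷ 12 = $728.37

$728.37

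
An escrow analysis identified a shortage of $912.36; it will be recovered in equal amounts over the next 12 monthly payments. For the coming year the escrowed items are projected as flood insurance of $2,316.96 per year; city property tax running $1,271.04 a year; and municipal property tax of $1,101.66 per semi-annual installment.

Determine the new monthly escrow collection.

Flood insurance — $2,316.96 per year
City property tax — $1,271.04 per year
Municipal property tax — $1,101.66 × 2 = $2,203.32 per year
Yearly total = $2,316.96 + $1,271.04 + $2,203.32 = $5,791.32
Monthly = $5,791.32 / 12 = $482.61
Monthly shortage recovery: $912.36 / 12 = $76.03
New monthly escrow = $482.61 + $76.03 = $558.64

$558.64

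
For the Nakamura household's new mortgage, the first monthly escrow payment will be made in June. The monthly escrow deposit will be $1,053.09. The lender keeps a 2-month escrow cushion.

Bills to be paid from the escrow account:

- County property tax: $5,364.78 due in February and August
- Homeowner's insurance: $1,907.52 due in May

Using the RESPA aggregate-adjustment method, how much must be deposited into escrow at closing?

Cushion = 2 × $1,053.09 = $2,106.18
Trial balance (start $0, +$1,053.09 each month, − disbursements):
  Jun: +$1,053.09 → $1,053.09
  Jul: +$1,053.09 → $2,106.18
  Aug: +$1,053.09 − $5,364.78 → -$2,205.51
  Sep: +$1,053.09 → -$1,152.42
  Oct: +$1,053.09 → -$99.33
  Nov: +$1,053.09 → $953.76
  Dec: +$1,053.09 → $2,006.85
  Jan: +$1,053.09 → $3,059.94
  Feb: +$1,053.09 − $5,364.78 → -$1,251.75
  Mar: +$1,053.09 → -$198.66
  Apr: +$1,053.09 → $854.43
  May: +$1,053.09 − $1,907.52 → $0.00
Lowest trial balance = -$2,205.51 (Aug)
Initial deposit = cushion − low point = $2,106.18 − (-$2,205.51) = $4,311.69

$4,311.69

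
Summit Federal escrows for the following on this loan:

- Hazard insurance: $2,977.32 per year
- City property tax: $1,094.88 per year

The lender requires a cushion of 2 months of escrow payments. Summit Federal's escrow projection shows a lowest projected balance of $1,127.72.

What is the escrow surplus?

$449.02

Hazard insurance — $2,977.32/yr
City property tax — $1,094.88/yr
Total annual escrow = $2,977.32 + $1,094.88 = $4,072.20
Base monthly escrow = $4,072.20 ÷ 12 = $339.35
Required cushion = 2 × $339.35 = $678.70
Surplus = $1,127.72 − $678.70 = $449.02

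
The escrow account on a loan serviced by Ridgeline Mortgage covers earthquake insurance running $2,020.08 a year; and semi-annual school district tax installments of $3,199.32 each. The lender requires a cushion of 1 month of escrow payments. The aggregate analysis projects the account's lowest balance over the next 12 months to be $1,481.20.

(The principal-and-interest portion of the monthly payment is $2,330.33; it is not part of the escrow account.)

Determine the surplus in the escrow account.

Earthquake insurance = $2,020.08
School district tax = $3,199.32 × 2 = $6,398.64
Yearly total = $8,418.72
Monthly escrow = $8,418.72 ÷ 12 = $701.56
Required cushion = 1 × $701.56 = $701.56
Excess over cushion: $1,481.20 − $701.56 = $779.64

$779.64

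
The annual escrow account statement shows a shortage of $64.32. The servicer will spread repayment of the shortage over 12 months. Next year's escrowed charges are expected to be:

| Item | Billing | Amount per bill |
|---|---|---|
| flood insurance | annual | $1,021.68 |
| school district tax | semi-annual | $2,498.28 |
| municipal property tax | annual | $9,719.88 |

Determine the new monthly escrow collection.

$1,316.87

Flood insurance — $1,021.68
School district tax — $2,498.28 × 2 = $4,996.56
Municipal property tax — $9,719.88
Total per year = $1,021.68 + $4,996.56 + $9,719.88 = $15,738.12
Base monthly escrow = $15,738.12 / 12 = $1,311.51
Monthly shortage recovery: $64.32 / 12 = $5.36
New monthly escrow = $1,311.51 + $5.36 = $1,316.87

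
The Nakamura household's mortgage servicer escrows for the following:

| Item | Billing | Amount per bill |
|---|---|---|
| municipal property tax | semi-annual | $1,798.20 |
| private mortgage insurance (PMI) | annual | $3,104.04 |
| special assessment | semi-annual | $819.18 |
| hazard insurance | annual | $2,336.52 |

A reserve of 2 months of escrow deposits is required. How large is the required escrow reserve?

$1,779.22

Municipal property tax = $1,798.20 × 2 = $3,596.40 annually
Private mortgage insurance (PMI) = $3,104.04 annually
Special assessment = $819.18 × 2 = $1,638.36 annually
Hazard insurance = $2,336.52 annually
Yearly total = $3,596.40 + $3,104.04 + $1,638.36 + $2,336.52 = $10,675.32
Monthly escrow = $10,675.32 / 12 = $889.61
Cushion = 2 × $889.61 = $1,779.22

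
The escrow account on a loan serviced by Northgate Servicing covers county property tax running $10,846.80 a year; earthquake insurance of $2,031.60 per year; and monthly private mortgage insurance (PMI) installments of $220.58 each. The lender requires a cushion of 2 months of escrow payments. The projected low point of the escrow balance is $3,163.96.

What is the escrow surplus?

$576.40

County property tax = $10,846.80
Earthquake insurance = $2,031.60
Private mortgage insurance (PMI) = $220.58 × 12 = $2,646.96
Annual escrow total = $10,846.80 + $2,031.60 + $2,646.96 = $15,525.36
Monthly = $15,525.36 ÷ 12 = $1,293.78
Required reserve = 2 × $1,293.78 = $2,587.56
Surplus = $3,163.96 − $2,587.56 = $576.40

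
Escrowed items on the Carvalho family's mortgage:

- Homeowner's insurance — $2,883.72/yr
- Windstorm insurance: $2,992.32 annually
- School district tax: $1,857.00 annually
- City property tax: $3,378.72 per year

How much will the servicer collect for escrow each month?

$925.98

Homeowner's insurance = $2,883.72 annually
Windstorm insurance = $2,992.32 annually
School district tax = $1,857.00 annually
City property tax = $3,378.72 annually
Combined annual = $2,883.72 + $2,992.32 + $1,857.00 + $3,378.72 = $11,111.76
Per month = $11,111.76 ÷ 12 = $925.98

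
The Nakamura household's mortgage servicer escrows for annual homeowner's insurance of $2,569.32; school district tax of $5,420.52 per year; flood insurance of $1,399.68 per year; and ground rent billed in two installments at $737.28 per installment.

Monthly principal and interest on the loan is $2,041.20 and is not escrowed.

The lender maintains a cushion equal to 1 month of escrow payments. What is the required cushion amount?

$905.34

Homeowner's insurance: $2,569.32/yr
School district tax: $5,420.52/yr
Flood insurance: $1,399.68/yr
Ground rent: $737.28 × 2 = $1,474.56/yr
Annual escrow total = $10,864.08
Per month = $10,864.08 / 12 = $905.34
Reserve = 1 × $905.34 = $905.34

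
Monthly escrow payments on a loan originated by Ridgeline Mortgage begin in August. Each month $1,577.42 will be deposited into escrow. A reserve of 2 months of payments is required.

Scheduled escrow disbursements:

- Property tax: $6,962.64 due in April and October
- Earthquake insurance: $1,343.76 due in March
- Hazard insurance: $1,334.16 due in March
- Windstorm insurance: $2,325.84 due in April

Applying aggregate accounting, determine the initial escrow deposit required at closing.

Cushion = 2 × $1,577.42 = $3,154.84
Trial balance (start $0, +$1,577.42 each month, − disbursements):
  Aug: +$1,577.42 → $1,577.42
  Sep: +$1,577.42 → $3,154.84
  Oct: +$1,577.42 − $6,962.64 → -$2,230.38
  Nov: +$1,577.42 → -$652.96
  Dec: +$1,577.42 → $924.46
  Jan: +$1,577.42 → $2,501.88
  Feb: +$1,577.42 → $4,079.30
  Mar: +$1,577.42 − $2,677.92 → $2,978.80
  Apr: +$1,577.42 − $9,288.48 → -$4,732.26
  May: +$1,577.42 → -$3,154.84
  Jun: +$1,577.42 → -$1,577.42
  Jul: +$1,577.42 → $0.00
Lowest trial balance = -$4,732.26 (Apr)
Initial deposit = cushion − low point = $3,154.84 − (-$4,732.26) = $7,887.10

$7,887.10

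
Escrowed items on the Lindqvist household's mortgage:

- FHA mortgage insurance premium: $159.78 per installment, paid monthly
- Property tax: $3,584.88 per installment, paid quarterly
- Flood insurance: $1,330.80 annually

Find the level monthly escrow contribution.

$1,465.64

FHA mortgage insurance premium: $159.78 × 12 = $1,917.36 per year
Property tax: $3,584.88 × 4 = $14,339.52 per year
Flood insurance: $1,330.80 per year
Combined annual = $17,587.68
Per month = $17,587.68 ÷ 12 = $1,465.64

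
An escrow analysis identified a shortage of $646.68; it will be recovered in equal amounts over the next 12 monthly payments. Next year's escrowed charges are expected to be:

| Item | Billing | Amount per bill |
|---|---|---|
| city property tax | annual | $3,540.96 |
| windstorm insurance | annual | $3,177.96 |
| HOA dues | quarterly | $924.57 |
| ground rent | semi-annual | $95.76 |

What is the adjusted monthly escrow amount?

City property tax: $3,540.96 annually
Windstorm insurance: $3,177.96 annually
HOA dues: $924.57 × 4 = $3,698.28 annually
Ground rent: $95.76 × 2 = $191.52 annually
Yearly total = $3,540.96 + $3,177.96 + $3,698.28 + $191.52 = $10,608.72
Per month = $10,608.72 ÷ 12 = $884.06
Shortage per month = $646.68 ÷ 12 = $53.89
New monthly escrow = $884.06 + $53.89 = $937.95

$937.95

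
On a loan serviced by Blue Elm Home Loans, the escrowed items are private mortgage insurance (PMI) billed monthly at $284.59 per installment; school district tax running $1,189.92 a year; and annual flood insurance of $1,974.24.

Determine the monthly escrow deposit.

$548.27

Private mortgage insurance (PMI): $284.59 × 12 = $3,415.08 per year
School district tax: $1,189.92 per year
Flood insurance: $1,974.24 per year
Total per year = $6,579.24
Base monthly escrow = $6,579.24 / 12 = $548.27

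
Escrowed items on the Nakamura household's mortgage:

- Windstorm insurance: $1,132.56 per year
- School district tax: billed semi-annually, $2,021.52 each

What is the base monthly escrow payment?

$431.30

Windstorm insurance = $1,132.56 annually
School district tax = $2,021.52 × 2 = $4,043.04 annually
Total per year = $1,132.56 + $4,043.04 = $5,175.60
Base monthly escrow = $5,175.60 / 12 = $431.30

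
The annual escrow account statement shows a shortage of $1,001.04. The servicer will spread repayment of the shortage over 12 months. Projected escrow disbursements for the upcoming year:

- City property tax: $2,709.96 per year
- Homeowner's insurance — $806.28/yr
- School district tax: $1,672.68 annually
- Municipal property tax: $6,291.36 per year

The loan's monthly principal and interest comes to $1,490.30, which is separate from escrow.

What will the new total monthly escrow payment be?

$1,040.11

City property tax: $2,709.96/yr
Homeowner's insurance: $806.28/yr
School district tax: $1,672.68/yr
Municipal property tax: $6,291.36/yr
Total annual escrow = $11,480.28
Per month = $11,480.28 ÷ 12 = $956.69
Shortage spread = $1,001.04 / 12 = $83.42/mo
Adjusted monthly = $956.69 + $83.42 = $1,040.11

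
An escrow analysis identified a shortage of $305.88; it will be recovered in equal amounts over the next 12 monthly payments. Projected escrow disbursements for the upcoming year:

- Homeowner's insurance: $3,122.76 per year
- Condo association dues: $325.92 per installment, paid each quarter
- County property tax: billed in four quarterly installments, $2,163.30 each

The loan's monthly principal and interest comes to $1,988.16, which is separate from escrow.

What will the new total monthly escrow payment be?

Homeowner's insurance — $3,122.76/yr
Condo association dues — $325.92 × 4 = $1,303.68/yr
County property tax — $2,163.30 × 4 = $8,653.20/yr
Annual escrow total = $3,122.76 + $1,303.68 + $8,653.20 = $13,079.64
Monthly escrow = $13,079.64 ÷ 12 = $1,089.97
Shortage per month = $305.88 ÷ 12 = $25.49
New monthly escrow = $1,089.97 + $25.49 = $1,115.46

$1,115.46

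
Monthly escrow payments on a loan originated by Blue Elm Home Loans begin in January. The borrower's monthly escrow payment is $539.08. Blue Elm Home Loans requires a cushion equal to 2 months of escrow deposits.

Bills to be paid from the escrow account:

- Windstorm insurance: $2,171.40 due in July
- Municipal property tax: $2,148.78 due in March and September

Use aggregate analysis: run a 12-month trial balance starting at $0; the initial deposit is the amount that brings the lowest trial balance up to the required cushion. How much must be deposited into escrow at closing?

Cushion = 2 × $539.08 = $1,078.16
Trial balance (start $0, +$539.08 each month, − disbursements):
  Jan: +$539.08 → $539.08
  Feb: +$539.08 → $1,078.16
  Mar: +$539.08 − $2,148.78 → -$531.54
  Apr: +$539.08 → $7.54
  May: +$539.08 → $546.62
  Jun: +$539.08 → $1,085.70
  Jul: +$539.08 − $2,171.40 → -$546.62
  Aug: +$539.08 → -$7.54
  Sep: +$539.08 − $2,148.78 → -$1,617.24
  Oct: +$539.08 → -$1,078.16
  Nov: +$539.08 → -$539.08
  Dec: +$539.08 → $0.00
Lowest trial balance = -$1,617.24 (Sep)
Initial deposit = cushion − low point = $1,078.16 − (-$1,617.24) = $2,695.40

$2,695.40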